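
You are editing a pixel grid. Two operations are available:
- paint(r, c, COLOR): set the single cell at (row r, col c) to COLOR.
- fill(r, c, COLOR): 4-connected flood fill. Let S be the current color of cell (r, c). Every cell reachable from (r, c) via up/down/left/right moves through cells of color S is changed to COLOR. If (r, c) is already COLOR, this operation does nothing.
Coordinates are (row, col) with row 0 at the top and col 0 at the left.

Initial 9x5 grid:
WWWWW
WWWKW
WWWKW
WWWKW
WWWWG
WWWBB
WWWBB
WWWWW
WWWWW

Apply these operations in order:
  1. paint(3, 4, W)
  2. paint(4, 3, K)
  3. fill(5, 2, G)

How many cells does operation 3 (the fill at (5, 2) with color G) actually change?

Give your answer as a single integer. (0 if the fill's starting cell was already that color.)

Answer: 36

Derivation:
After op 1 paint(3,4,W):
WWWWW
WWWKW
WWWKW
WWWKW
WWWWG
WWWBB
WWWBB
WWWWW
WWWWW
After op 2 paint(4,3,K):
WWWWW
WWWKW
WWWKW
WWWKW
WWWKG
WWWBB
WWWBB
WWWWW
WWWWW
After op 3 fill(5,2,G) [36 cells changed]:
GGGGG
GGGKG
GGGKG
GGGKG
GGGKG
GGGBB
GGGBB
GGGGG
GGGGG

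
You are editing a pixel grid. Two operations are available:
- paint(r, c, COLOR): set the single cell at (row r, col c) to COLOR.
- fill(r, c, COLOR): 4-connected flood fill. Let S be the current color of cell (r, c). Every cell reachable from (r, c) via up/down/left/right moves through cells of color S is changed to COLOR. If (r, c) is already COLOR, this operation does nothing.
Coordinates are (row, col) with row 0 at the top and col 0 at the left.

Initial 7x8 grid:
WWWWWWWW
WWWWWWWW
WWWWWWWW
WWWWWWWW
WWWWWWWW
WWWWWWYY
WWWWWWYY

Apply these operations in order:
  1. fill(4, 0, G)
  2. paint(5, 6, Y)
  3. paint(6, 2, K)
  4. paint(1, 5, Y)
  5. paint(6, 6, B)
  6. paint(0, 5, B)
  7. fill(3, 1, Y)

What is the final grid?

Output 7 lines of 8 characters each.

Answer: YYYYYBYY
YYYYYYYY
YYYYYYYY
YYYYYYYY
YYYYYYYY
YYYYYYYY
YYKYYYBY

Derivation:
After op 1 fill(4,0,G) [52 cells changed]:
GGGGGGGG
GGGGGGGG
GGGGGGGG
GGGGGGGG
GGGGGGGG
GGGGGGYY
GGGGGGYY
After op 2 paint(5,6,Y):
GGGGGGGG
GGGGGGGG
GGGGGGGG
GGGGGGGG
GGGGGGGG
GGGGGGYY
GGGGGGYY
After op 3 paint(6,2,K):
GGGGGGGG
GGGGGGGG
GGGGGGGG
GGGGGGGG
GGGGGGGG
GGGGGGYY
GGKGGGYY
After op 4 paint(1,5,Y):
GGGGGGGG
GGGGGYGG
GGGGGGGG
GGGGGGGG
GGGGGGGG
GGGGGGYY
GGKGGGYY
After op 5 paint(6,6,B):
GGGGGGGG
GGGGGYGG
GGGGGGGG
GGGGGGGG
GGGGGGGG
GGGGGGYY
GGKGGGBY
After op 6 paint(0,5,B):
GGGGGBGG
GGGGGYGG
GGGGGGGG
GGGGGGGG
GGGGGGGG
GGGGGGYY
GGKGGGBY
After op 7 fill(3,1,Y) [49 cells changed]:
YYYYYBYY
YYYYYYYY
YYYYYYYY
YYYYYYYY
YYYYYYYY
YYYYYYYY
YYKYYYBY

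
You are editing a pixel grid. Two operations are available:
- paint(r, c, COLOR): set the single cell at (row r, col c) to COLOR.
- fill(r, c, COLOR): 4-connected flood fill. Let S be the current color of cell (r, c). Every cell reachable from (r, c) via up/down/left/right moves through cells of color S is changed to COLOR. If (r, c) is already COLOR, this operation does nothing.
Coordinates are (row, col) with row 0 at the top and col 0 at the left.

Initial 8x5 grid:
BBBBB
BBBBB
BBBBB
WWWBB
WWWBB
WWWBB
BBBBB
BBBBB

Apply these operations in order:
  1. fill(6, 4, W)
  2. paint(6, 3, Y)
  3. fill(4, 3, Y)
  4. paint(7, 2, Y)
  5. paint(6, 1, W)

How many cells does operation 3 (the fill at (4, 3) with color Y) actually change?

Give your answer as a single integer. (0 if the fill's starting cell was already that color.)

After op 1 fill(6,4,W) [31 cells changed]:
WWWWW
WWWWW
WWWWW
WWWWW
WWWWW
WWWWW
WWWWW
WWWWW
After op 2 paint(6,3,Y):
WWWWW
WWWWW
WWWWW
WWWWW
WWWWW
WWWWW
WWWYW
WWWWW
After op 3 fill(4,3,Y) [39 cells changed]:
YYYYY
YYYYY
YYYYY
YYYYY
YYYYY
YYYYY
YYYYY
YYYYY

Answer: 39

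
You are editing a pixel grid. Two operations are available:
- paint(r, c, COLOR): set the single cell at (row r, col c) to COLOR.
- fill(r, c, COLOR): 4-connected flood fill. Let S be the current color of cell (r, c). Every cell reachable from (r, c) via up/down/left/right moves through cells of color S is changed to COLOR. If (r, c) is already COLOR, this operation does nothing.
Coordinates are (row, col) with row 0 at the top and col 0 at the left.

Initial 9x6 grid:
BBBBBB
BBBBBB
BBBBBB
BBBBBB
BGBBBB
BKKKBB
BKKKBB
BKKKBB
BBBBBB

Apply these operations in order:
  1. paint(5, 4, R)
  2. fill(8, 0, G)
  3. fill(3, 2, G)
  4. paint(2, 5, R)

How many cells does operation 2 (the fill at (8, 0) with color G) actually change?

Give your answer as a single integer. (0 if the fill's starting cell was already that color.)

Answer: 43

Derivation:
After op 1 paint(5,4,R):
BBBBBB
BBBBBB
BBBBBB
BBBBBB
BGBBBB
BKKKRB
BKKKBB
BKKKBB
BBBBBB
After op 2 fill(8,0,G) [43 cells changed]:
GGGGGG
GGGGGG
GGGGGG
GGGGGG
GGGGGG
GKKKRG
GKKKGG
GKKKGG
GGGGGG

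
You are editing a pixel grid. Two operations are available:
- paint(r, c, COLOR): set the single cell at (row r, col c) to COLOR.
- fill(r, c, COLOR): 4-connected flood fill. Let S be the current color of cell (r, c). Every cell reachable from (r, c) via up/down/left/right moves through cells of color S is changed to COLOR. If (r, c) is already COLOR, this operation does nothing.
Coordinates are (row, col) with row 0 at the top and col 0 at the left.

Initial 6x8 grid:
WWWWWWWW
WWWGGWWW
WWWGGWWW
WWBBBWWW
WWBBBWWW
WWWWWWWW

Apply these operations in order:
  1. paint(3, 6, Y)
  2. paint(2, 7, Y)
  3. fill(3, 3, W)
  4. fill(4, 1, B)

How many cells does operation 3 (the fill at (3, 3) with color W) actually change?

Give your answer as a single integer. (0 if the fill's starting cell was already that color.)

After op 1 paint(3,6,Y):
WWWWWWWW
WWWGGWWW
WWWGGWWW
WWBBBWYW
WWBBBWWW
WWWWWWWW
After op 2 paint(2,7,Y):
WWWWWWWW
WWWGGWWW
WWWGGWWY
WWBBBWYW
WWBBBWWW
WWWWWWWW
After op 3 fill(3,3,W) [6 cells changed]:
WWWWWWWW
WWWGGWWW
WWWGGWWY
WWWWWWYW
WWWWWWWW
WWWWWWWW

Answer: 6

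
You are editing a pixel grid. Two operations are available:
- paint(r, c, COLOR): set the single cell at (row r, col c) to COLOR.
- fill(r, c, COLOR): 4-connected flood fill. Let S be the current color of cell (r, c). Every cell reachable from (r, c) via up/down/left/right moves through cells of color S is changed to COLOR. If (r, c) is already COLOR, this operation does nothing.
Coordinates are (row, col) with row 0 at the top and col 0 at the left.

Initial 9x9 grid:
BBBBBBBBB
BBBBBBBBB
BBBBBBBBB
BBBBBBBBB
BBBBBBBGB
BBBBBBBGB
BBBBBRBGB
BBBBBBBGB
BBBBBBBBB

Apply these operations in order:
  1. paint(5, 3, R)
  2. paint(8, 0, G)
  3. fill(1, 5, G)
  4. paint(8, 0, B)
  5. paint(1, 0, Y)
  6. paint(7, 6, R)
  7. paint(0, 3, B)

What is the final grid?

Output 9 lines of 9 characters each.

After op 1 paint(5,3,R):
BBBBBBBBB
BBBBBBBBB
BBBBBBBBB
BBBBBBBBB
BBBBBBBGB
BBBRBBBGB
BBBBBRBGB
BBBBBBBGB
BBBBBBBBB
After op 2 paint(8,0,G):
BBBBBBBBB
BBBBBBBBB
BBBBBBBBB
BBBBBBBBB
BBBBBBBGB
BBBRBBBGB
BBBBBRBGB
BBBBBBBGB
GBBBBBBBB
After op 3 fill(1,5,G) [74 cells changed]:
GGGGGGGGG
GGGGGGGGG
GGGGGGGGG
GGGGGGGGG
GGGGGGGGG
GGGRGGGGG
GGGGGRGGG
GGGGGGGGG
GGGGGGGGG
After op 4 paint(8,0,B):
GGGGGGGGG
GGGGGGGGG
GGGGGGGGG
GGGGGGGGG
GGGGGGGGG
GGGRGGGGG
GGGGGRGGG
GGGGGGGGG
BGGGGGGGG
After op 5 paint(1,0,Y):
GGGGGGGGG
YGGGGGGGG
GGGGGGGGG
GGGGGGGGG
GGGGGGGGG
GGGRGGGGG
GGGGGRGGG
GGGGGGGGG
BGGGGGGGG
After op 6 paint(7,6,R):
GGGGGGGGG
YGGGGGGGG
GGGGGGGGG
GGGGGGGGG
GGGGGGGGG
GGGRGGGGG
GGGGGRGGG
GGGGGGRGG
BGGGGGGGG
After op 7 paint(0,3,B):
GGGBGGGGG
YGGGGGGGG
GGGGGGGGG
GGGGGGGGG
GGGGGGGGG
GGGRGGGGG
GGGGGRGGG
GGGGGGRGG
BGGGGGGGG

Answer: GGGBGGGGG
YGGGGGGGG
GGGGGGGGG
GGGGGGGGG
GGGGGGGGG
GGGRGGGGG
GGGGGRGGG
GGGGGGRGG
BGGGGGGGG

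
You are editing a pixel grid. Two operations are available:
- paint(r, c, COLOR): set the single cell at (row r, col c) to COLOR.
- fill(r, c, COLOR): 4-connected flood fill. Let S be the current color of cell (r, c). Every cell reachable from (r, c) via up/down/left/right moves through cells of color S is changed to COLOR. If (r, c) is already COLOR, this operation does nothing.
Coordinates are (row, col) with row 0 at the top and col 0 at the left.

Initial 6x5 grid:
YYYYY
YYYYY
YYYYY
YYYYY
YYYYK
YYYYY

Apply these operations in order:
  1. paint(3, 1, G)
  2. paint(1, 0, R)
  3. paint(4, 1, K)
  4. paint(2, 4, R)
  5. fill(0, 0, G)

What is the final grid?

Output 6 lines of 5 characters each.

Answer: GGGGG
RGGGG
GGGGR
GGGGG
GKGGK
GGGGG

Derivation:
After op 1 paint(3,1,G):
YYYYY
YYYYY
YYYYY
YGYYY
YYYYK
YYYYY
After op 2 paint(1,0,R):
YYYYY
RYYYY
YYYYY
YGYYY
YYYYK
YYYYY
After op 3 paint(4,1,K):
YYYYY
RYYYY
YYYYY
YGYYY
YKYYK
YYYYY
After op 4 paint(2,4,R):
YYYYY
RYYYY
YYYYR
YGYYY
YKYYK
YYYYY
After op 5 fill(0,0,G) [25 cells changed]:
GGGGG
RGGGG
GGGGR
GGGGG
GKGGK
GGGGG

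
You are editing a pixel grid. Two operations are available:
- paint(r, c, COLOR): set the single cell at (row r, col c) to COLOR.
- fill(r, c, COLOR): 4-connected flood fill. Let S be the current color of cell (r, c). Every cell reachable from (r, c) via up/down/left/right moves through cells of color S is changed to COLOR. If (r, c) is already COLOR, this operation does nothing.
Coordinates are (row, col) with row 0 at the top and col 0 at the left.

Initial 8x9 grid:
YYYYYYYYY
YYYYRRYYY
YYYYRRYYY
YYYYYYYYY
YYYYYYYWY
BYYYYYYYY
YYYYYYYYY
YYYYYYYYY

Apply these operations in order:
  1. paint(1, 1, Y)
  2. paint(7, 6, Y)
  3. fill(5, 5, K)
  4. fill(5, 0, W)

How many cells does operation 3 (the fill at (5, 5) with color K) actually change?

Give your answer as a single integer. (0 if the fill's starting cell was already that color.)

After op 1 paint(1,1,Y):
YYYYYYYYY
YYYYRRYYY
YYYYRRYYY
YYYYYYYYY
YYYYYYYWY
BYYYYYYYY
YYYYYYYYY
YYYYYYYYY
After op 2 paint(7,6,Y):
YYYYYYYYY
YYYYRRYYY
YYYYRRYYY
YYYYYYYYY
YYYYYYYWY
BYYYYYYYY
YYYYYYYYY
YYYYYYYYY
After op 3 fill(5,5,K) [66 cells changed]:
KKKKKKKKK
KKKKRRKKK
KKKKRRKKK
KKKKKKKKK
KKKKKKKWK
BKKKKKKKK
KKKKKKKKK
KKKKKKKKK

Answer: 66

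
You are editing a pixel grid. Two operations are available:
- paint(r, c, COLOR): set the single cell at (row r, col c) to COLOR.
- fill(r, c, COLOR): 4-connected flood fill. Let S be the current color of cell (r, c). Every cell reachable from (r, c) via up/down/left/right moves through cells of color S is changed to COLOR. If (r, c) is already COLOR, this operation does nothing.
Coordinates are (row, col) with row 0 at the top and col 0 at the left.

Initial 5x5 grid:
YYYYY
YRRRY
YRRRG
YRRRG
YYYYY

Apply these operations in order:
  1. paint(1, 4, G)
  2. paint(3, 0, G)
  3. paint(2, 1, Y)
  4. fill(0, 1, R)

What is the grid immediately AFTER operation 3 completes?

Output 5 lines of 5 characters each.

After op 1 paint(1,4,G):
YYYYY
YRRRG
YRRRG
YRRRG
YYYYY
After op 2 paint(3,0,G):
YYYYY
YRRRG
YRRRG
GRRRG
YYYYY
After op 3 paint(2,1,Y):
YYYYY
YRRRG
YYRRG
GRRRG
YYYYY

Answer: YYYYY
YRRRG
YYRRG
GRRRG
YYYYY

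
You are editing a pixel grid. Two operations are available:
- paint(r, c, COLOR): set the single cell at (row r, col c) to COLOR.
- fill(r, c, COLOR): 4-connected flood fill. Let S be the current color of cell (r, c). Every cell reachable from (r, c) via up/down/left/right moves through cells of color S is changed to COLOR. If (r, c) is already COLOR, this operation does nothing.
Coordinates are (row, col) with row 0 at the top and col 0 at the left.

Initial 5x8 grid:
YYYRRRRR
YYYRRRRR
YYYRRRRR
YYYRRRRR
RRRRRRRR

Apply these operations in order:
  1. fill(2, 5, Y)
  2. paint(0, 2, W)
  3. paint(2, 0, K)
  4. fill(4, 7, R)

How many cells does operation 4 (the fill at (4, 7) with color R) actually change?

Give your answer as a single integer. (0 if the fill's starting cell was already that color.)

After op 1 fill(2,5,Y) [28 cells changed]:
YYYYYYYY
YYYYYYYY
YYYYYYYY
YYYYYYYY
YYYYYYYY
After op 2 paint(0,2,W):
YYWYYYYY
YYYYYYYY
YYYYYYYY
YYYYYYYY
YYYYYYYY
After op 3 paint(2,0,K):
YYWYYYYY
YYYYYYYY
KYYYYYYY
YYYYYYYY
YYYYYYYY
After op 4 fill(4,7,R) [38 cells changed]:
RRWRRRRR
RRRRRRRR
KRRRRRRR
RRRRRRRR
RRRRRRRR

Answer: 38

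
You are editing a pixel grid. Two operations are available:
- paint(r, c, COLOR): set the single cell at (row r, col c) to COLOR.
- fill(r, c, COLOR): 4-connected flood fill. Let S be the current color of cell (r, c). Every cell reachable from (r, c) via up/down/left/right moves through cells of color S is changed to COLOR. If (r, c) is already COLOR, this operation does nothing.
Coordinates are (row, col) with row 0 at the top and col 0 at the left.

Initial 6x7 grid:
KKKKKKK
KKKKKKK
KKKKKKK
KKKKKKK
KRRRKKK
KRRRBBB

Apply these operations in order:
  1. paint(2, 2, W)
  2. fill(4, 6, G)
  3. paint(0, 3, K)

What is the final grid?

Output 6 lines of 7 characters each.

After op 1 paint(2,2,W):
KKKKKKK
KKKKKKK
KKWKKKK
KKKKKKK
KRRRKKK
KRRRBBB
After op 2 fill(4,6,G) [32 cells changed]:
GGGGGGG
GGGGGGG
GGWGGGG
GGGGGGG
GRRRGGG
GRRRBBB
After op 3 paint(0,3,K):
GGGKGGG
GGGGGGG
GGWGGGG
GGGGGGG
GRRRGGG
GRRRBBB

Answer: GGGKGGG
GGGGGGG
GGWGGGG
GGGGGGG
GRRRGGG
GRRRBBB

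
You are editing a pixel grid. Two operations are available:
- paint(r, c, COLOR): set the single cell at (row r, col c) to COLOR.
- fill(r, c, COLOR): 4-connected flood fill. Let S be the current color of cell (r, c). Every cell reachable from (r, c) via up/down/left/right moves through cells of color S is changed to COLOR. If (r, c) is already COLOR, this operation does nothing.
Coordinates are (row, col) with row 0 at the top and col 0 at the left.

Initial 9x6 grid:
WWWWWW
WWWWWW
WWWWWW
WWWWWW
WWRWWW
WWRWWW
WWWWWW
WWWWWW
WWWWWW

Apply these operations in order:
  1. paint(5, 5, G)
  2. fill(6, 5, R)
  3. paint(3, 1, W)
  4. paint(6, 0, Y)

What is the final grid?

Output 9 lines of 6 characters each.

After op 1 paint(5,5,G):
WWWWWW
WWWWWW
WWWWWW
WWWWWW
WWRWWW
WWRWWG
WWWWWW
WWWWWW
WWWWWW
After op 2 fill(6,5,R) [51 cells changed]:
RRRRRR
RRRRRR
RRRRRR
RRRRRR
RRRRRR
RRRRRG
RRRRRR
RRRRRR
RRRRRR
After op 3 paint(3,1,W):
RRRRRR
RRRRRR
RRRRRR
RWRRRR
RRRRRR
RRRRRG
RRRRRR
RRRRRR
RRRRRR
After op 4 paint(6,0,Y):
RRRRRR
RRRRRR
RRRRRR
RWRRRR
RRRRRR
RRRRRG
YRRRRR
RRRRRR
RRRRRR

Answer: RRRRRR
RRRRRR
RRRRRR
RWRRRR
RRRRRR
RRRRRG
YRRRRR
RRRRRR
RRRRRR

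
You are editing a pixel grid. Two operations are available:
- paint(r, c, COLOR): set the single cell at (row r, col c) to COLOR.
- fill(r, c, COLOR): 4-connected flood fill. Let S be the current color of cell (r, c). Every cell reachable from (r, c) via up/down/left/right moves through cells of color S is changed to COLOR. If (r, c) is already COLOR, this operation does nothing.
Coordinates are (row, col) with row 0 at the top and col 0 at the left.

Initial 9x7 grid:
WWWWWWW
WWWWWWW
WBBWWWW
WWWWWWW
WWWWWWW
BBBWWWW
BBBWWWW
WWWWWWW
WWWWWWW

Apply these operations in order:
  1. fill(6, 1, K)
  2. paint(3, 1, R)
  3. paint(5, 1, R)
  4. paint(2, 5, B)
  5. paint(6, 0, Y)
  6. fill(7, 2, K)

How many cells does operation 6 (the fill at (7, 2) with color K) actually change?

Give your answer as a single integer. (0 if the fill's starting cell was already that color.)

After op 1 fill(6,1,K) [6 cells changed]:
WWWWWWW
WWWWWWW
WBBWWWW
WWWWWWW
WWWWWWW
KKKWWWW
KKKWWWW
WWWWWWW
WWWWWWW
After op 2 paint(3,1,R):
WWWWWWW
WWWWWWW
WBBWWWW
WRWWWWW
WWWWWWW
KKKWWWW
KKKWWWW
WWWWWWW
WWWWWWW
After op 3 paint(5,1,R):
WWWWWWW
WWWWWWW
WBBWWWW
WRWWWWW
WWWWWWW
KRKWWWW
KKKWWWW
WWWWWWW
WWWWWWW
After op 4 paint(2,5,B):
WWWWWWW
WWWWWWW
WBBWWBW
WRWWWWW
WWWWWWW
KRKWWWW
KKKWWWW
WWWWWWW
WWWWWWW
After op 5 paint(6,0,Y):
WWWWWWW
WWWWWWW
WBBWWBW
WRWWWWW
WWWWWWW
KRKWWWW
YKKWWWW
WWWWWWW
WWWWWWW
After op 6 fill(7,2,K) [53 cells changed]:
KKKKKKK
KKKKKKK
KBBKKBK
KRKKKKK
KKKKKKK
KRKKKKK
YKKKKKK
KKKKKKK
KKKKKKK

Answer: 53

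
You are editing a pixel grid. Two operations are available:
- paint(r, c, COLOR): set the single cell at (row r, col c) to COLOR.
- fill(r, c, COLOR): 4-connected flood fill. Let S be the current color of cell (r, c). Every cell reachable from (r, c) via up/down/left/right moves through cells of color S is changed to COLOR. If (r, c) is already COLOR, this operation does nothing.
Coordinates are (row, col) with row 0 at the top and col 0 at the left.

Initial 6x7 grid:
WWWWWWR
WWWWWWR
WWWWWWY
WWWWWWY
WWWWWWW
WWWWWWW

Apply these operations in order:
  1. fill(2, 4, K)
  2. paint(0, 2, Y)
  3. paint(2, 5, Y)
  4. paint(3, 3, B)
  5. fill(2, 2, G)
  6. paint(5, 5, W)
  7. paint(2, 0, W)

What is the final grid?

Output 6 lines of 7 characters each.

After op 1 fill(2,4,K) [38 cells changed]:
KKKKKKR
KKKKKKR
KKKKKKY
KKKKKKY
KKKKKKK
KKKKKKK
After op 2 paint(0,2,Y):
KKYKKKR
KKKKKKR
KKKKKKY
KKKKKKY
KKKKKKK
KKKKKKK
After op 3 paint(2,5,Y):
KKYKKKR
KKKKKKR
KKKKKYY
KKKKKKY
KKKKKKK
KKKKKKK
After op 4 paint(3,3,B):
KKYKKKR
KKKKKKR
KKKKKYY
KKKBKKY
KKKKKKK
KKKKKKK
After op 5 fill(2,2,G) [35 cells changed]:
GGYGGGR
GGGGGGR
GGGGGYY
GGGBGGY
GGGGGGG
GGGGGGG
After op 6 paint(5,5,W):
GGYGGGR
GGGGGGR
GGGGGYY
GGGBGGY
GGGGGGG
GGGGGWG
After op 7 paint(2,0,W):
GGYGGGR
GGGGGGR
WGGGGYY
GGGBGGY
GGGGGGG
GGGGGWG

Answer: GGYGGGR
GGGGGGR
WGGGGYY
GGGBGGY
GGGGGGG
GGGGGWG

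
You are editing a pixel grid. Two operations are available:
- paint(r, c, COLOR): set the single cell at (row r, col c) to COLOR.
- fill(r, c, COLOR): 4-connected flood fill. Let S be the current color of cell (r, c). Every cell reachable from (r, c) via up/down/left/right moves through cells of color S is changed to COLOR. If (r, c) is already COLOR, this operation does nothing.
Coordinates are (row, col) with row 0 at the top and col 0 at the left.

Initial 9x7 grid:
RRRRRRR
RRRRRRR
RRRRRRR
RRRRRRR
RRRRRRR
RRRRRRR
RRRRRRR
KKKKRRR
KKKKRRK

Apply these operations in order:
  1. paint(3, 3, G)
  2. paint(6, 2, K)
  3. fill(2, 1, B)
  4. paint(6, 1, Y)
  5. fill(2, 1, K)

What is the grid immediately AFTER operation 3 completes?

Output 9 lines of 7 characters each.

Answer: BBBBBBB
BBBBBBB
BBBBBBB
BBBGBBB
BBBBBBB
BBBBBBB
BBKBBBB
KKKKBBB
KKKKBBK

Derivation:
After op 1 paint(3,3,G):
RRRRRRR
RRRRRRR
RRRRRRR
RRRGRRR
RRRRRRR
RRRRRRR
RRRRRRR
KKKKRRR
KKKKRRK
After op 2 paint(6,2,K):
RRRRRRR
RRRRRRR
RRRRRRR
RRRGRRR
RRRRRRR
RRRRRRR
RRKRRRR
KKKKRRR
KKKKRRK
After op 3 fill(2,1,B) [52 cells changed]:
BBBBBBB
BBBBBBB
BBBBBBB
BBBGBBB
BBBBBBB
BBBBBBB
BBKBBBB
KKKKBBB
KKKKBBK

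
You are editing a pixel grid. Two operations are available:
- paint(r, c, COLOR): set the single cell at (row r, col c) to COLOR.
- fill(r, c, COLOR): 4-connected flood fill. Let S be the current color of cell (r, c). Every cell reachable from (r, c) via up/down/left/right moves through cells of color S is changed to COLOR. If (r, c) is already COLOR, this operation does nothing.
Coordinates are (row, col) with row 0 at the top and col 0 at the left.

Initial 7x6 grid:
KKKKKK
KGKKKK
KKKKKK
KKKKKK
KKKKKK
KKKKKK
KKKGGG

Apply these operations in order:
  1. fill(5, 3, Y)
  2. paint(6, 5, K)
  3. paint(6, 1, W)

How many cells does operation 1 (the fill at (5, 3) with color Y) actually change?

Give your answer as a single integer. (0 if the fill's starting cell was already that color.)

Answer: 38

Derivation:
After op 1 fill(5,3,Y) [38 cells changed]:
YYYYYY
YGYYYY
YYYYYY
YYYYYY
YYYYYY
YYYYYY
YYYGGG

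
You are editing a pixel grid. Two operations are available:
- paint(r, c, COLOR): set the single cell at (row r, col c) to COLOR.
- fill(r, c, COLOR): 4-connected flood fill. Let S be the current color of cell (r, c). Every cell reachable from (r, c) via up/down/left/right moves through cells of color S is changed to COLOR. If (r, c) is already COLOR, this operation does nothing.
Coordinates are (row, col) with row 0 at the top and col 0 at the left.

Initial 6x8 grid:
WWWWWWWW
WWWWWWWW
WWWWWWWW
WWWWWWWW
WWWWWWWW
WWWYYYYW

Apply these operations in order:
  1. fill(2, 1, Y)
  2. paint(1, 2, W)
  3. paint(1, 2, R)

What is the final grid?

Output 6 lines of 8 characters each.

After op 1 fill(2,1,Y) [44 cells changed]:
YYYYYYYY
YYYYYYYY
YYYYYYYY
YYYYYYYY
YYYYYYYY
YYYYYYYY
After op 2 paint(1,2,W):
YYYYYYYY
YYWYYYYY
YYYYYYYY
YYYYYYYY
YYYYYYYY
YYYYYYYY
After op 3 paint(1,2,R):
YYYYYYYY
YYRYYYYY
YYYYYYYY
YYYYYYYY
YYYYYYYY
YYYYYYYY

Answer: YYYYYYYY
YYRYYYYY
YYYYYYYY
YYYYYYYY
YYYYYYYY
YYYYYYYY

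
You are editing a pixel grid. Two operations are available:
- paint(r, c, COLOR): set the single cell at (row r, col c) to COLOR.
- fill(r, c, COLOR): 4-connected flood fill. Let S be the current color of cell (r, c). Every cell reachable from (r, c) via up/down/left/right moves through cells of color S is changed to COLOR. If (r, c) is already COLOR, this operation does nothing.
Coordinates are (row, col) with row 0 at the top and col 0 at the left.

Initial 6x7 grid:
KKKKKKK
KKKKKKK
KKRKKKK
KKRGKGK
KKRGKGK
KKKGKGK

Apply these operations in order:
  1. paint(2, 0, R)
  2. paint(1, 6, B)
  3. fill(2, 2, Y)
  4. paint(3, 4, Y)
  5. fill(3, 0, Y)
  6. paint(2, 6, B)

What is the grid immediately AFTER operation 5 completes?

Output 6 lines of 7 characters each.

Answer: YYYYYYY
YYYYYYB
RYYYYYY
YYYGYGY
YYYGKGY
YYYGKGY

Derivation:
After op 1 paint(2,0,R):
KKKKKKK
KKKKKKK
RKRKKKK
KKRGKGK
KKRGKGK
KKKGKGK
After op 2 paint(1,6,B):
KKKKKKK
KKKKKKB
RKRKKKK
KKRGKGK
KKRGKGK
KKKGKGK
After op 3 fill(2,2,Y) [3 cells changed]:
KKKKKKK
KKKKKKB
RKYKKKK
KKYGKGK
KKYGKGK
KKKGKGK
After op 4 paint(3,4,Y):
KKKKKKK
KKKKKKB
RKYKKKK
KKYGYGK
KKYGKGK
KKKGKGK
After op 5 fill(3,0,Y) [28 cells changed]:
YYYYYYY
YYYYYYB
RYYYYYY
YYYGYGY
YYYGKGY
YYYGKGY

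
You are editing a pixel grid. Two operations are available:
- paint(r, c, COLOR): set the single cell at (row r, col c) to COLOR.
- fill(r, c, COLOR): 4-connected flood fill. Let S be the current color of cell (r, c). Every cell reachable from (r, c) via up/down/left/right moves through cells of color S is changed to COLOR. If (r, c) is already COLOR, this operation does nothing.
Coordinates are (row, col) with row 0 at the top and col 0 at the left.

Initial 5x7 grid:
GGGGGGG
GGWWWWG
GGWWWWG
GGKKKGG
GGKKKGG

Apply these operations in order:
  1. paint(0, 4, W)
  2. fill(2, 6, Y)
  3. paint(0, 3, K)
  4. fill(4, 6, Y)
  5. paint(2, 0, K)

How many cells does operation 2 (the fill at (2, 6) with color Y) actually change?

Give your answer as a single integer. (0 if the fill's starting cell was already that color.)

Answer: 8

Derivation:
After op 1 paint(0,4,W):
GGGGWGG
GGWWWWG
GGWWWWG
GGKKKGG
GGKKKGG
After op 2 fill(2,6,Y) [8 cells changed]:
GGGGWYY
GGWWWWY
GGWWWWY
GGKKKYY
GGKKKYY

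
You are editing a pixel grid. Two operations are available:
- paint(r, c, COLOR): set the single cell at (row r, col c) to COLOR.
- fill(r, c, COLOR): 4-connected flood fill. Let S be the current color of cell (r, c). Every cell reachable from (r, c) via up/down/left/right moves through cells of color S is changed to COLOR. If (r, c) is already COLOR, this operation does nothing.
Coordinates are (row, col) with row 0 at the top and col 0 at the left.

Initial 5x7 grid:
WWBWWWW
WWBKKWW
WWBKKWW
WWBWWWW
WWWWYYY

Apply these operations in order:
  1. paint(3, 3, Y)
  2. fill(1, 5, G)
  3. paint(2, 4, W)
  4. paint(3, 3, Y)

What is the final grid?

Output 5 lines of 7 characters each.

After op 1 paint(3,3,Y):
WWBWWWW
WWBKKWW
WWBKKWW
WWBYWWW
WWWWYYY
After op 2 fill(1,5,G) [11 cells changed]:
WWBGGGG
WWBKKGG
WWBKKGG
WWBYGGG
WWWWYYY
After op 3 paint(2,4,W):
WWBGGGG
WWBKKGG
WWBKWGG
WWBYGGG
WWWWYYY
After op 4 paint(3,3,Y):
WWBGGGG
WWBKKGG
WWBKWGG
WWBYGGG
WWWWYYY

Answer: WWBGGGG
WWBKKGG
WWBKWGG
WWBYGGG
WWWWYYY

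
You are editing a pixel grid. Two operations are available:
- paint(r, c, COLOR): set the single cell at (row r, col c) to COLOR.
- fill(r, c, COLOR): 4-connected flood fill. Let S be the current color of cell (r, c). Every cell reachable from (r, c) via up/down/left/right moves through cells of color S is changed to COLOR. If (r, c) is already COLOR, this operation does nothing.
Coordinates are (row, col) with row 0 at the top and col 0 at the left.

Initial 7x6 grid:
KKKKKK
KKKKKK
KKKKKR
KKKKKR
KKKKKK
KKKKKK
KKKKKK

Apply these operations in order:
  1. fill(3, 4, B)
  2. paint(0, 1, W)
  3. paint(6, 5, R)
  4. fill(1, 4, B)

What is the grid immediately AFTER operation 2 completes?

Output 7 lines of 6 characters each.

After op 1 fill(3,4,B) [40 cells changed]:
BBBBBB
BBBBBB
BBBBBR
BBBBBR
BBBBBB
BBBBBB
BBBBBB
After op 2 paint(0,1,W):
BWBBBB
BBBBBB
BBBBBR
BBBBBR
BBBBBB
BBBBBB
BBBBBB

Answer: BWBBBB
BBBBBB
BBBBBR
BBBBBR
BBBBBB
BBBBBB
BBBBBB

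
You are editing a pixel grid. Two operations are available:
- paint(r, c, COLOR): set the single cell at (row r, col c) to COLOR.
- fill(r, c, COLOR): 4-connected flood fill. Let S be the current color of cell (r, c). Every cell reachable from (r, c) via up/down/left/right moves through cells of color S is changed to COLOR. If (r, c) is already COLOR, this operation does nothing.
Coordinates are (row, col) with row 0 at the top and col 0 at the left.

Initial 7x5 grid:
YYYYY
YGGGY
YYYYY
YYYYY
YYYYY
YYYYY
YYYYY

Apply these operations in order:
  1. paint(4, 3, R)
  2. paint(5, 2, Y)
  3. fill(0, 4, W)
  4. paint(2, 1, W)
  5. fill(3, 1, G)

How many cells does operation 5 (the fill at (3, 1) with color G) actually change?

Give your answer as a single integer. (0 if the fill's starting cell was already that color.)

Answer: 31

Derivation:
After op 1 paint(4,3,R):
YYYYY
YGGGY
YYYYY
YYYYY
YYYRY
YYYYY
YYYYY
After op 2 paint(5,2,Y):
YYYYY
YGGGY
YYYYY
YYYYY
YYYRY
YYYYY
YYYYY
After op 3 fill(0,4,W) [31 cells changed]:
WWWWW
WGGGW
WWWWW
WWWWW
WWWRW
WWWWW
WWWWW
After op 4 paint(2,1,W):
WWWWW
WGGGW
WWWWW
WWWWW
WWWRW
WWWWW
WWWWW
After op 5 fill(3,1,G) [31 cells changed]:
GGGGG
GGGGG
GGGGG
GGGGG
GGGRG
GGGGG
GGGGG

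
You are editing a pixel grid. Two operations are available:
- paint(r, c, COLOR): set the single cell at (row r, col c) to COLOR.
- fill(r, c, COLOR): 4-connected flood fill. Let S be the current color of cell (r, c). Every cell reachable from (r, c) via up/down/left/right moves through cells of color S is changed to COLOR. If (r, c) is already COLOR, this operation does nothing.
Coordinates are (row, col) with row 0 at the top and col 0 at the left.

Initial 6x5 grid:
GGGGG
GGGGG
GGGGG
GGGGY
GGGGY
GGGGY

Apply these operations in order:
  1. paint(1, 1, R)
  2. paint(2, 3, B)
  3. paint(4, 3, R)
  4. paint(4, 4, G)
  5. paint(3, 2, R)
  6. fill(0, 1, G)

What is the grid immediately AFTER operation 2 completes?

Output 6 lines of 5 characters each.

After op 1 paint(1,1,R):
GGGGG
GRGGG
GGGGG
GGGGY
GGGGY
GGGGY
After op 2 paint(2,3,B):
GGGGG
GRGGG
GGGBG
GGGGY
GGGGY
GGGGY

Answer: GGGGG
GRGGG
GGGBG
GGGGY
GGGGY
GGGGY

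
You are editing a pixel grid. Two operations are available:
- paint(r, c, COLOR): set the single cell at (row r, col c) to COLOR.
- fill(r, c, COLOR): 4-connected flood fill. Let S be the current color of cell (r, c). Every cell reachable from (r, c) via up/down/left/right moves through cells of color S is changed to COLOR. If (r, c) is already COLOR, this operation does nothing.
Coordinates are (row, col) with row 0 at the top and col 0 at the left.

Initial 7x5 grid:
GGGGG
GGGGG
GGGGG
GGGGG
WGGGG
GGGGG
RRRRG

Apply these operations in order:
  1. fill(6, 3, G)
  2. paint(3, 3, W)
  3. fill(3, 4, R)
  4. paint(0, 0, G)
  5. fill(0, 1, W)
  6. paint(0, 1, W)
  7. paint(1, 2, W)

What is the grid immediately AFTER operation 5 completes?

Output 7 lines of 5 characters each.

After op 1 fill(6,3,G) [4 cells changed]:
GGGGG
GGGGG
GGGGG
GGGGG
WGGGG
GGGGG
GGGGG
After op 2 paint(3,3,W):
GGGGG
GGGGG
GGGGG
GGGWG
WGGGG
GGGGG
GGGGG
After op 3 fill(3,4,R) [33 cells changed]:
RRRRR
RRRRR
RRRRR
RRRWR
WRRRR
RRRRR
RRRRR
After op 4 paint(0,0,G):
GRRRR
RRRRR
RRRRR
RRRWR
WRRRR
RRRRR
RRRRR
After op 5 fill(0,1,W) [32 cells changed]:
GWWWW
WWWWW
WWWWW
WWWWW
WWWWW
WWWWW
WWWWW

Answer: GWWWW
WWWWW
WWWWW
WWWWW
WWWWW
WWWWW
WWWWW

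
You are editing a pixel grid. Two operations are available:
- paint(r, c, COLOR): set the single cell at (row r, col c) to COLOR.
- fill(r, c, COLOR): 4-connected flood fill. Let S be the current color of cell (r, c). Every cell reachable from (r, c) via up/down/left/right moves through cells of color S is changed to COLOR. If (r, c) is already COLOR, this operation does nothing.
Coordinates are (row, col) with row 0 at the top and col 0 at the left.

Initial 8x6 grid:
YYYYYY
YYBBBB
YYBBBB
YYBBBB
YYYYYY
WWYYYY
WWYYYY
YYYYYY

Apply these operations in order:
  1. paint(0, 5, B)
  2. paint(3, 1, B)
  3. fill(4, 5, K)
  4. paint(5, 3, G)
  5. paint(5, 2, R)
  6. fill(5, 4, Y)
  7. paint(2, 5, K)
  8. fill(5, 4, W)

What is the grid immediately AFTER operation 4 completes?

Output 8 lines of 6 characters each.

Answer: KKKKKB
KKBBBB
KKBBBB
KBBBBB
KKKKKK
WWKGKK
WWKKKK
KKKKKK

Derivation:
After op 1 paint(0,5,B):
YYYYYB
YYBBBB
YYBBBB
YYBBBB
YYYYYY
WWYYYY
WWYYYY
YYYYYY
After op 2 paint(3,1,B):
YYYYYB
YYBBBB
YYBBBB
YBBBBB
YYYYYY
WWYYYY
WWYYYY
YYYYYY
After op 3 fill(4,5,K) [30 cells changed]:
KKKKKB
KKBBBB
KKBBBB
KBBBBB
KKKKKK
WWKKKK
WWKKKK
KKKKKK
After op 4 paint(5,3,G):
KKKKKB
KKBBBB
KKBBBB
KBBBBB
KKKKKK
WWKGKK
WWKKKK
KKKKKK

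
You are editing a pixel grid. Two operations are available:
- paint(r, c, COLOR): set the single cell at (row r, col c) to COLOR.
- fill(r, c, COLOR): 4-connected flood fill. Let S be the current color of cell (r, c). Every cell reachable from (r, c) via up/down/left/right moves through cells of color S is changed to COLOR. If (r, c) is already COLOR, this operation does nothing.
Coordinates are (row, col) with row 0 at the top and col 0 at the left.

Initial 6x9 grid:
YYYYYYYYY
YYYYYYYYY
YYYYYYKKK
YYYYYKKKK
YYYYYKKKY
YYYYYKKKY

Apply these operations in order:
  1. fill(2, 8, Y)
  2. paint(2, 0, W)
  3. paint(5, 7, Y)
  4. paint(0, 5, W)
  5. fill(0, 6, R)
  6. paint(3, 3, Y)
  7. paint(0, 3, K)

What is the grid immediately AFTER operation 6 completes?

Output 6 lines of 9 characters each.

Answer: RRRRRWRRR
RRRRRRRRR
WRRRRRRRR
RRRYRRRRR
RRRRRRRRR
RRRRRRRRR

Derivation:
After op 1 fill(2,8,Y) [13 cells changed]:
YYYYYYYYY
YYYYYYYYY
YYYYYYYYY
YYYYYYYYY
YYYYYYYYY
YYYYYYYYY
After op 2 paint(2,0,W):
YYYYYYYYY
YYYYYYYYY
WYYYYYYYY
YYYYYYYYY
YYYYYYYYY
YYYYYYYYY
After op 3 paint(5,7,Y):
YYYYYYYYY
YYYYYYYYY
WYYYYYYYY
YYYYYYYYY
YYYYYYYYY
YYYYYYYYY
After op 4 paint(0,5,W):
YYYYYWYYY
YYYYYYYYY
WYYYYYYYY
YYYYYYYYY
YYYYYYYYY
YYYYYYYYY
After op 5 fill(0,6,R) [52 cells changed]:
RRRRRWRRR
RRRRRRRRR
WRRRRRRRR
RRRRRRRRR
RRRRRRRRR
RRRRRRRRR
After op 6 paint(3,3,Y):
RRRRRWRRR
RRRRRRRRR
WRRRRRRRR
RRRYRRRRR
RRRRRRRRR
RRRRRRRRR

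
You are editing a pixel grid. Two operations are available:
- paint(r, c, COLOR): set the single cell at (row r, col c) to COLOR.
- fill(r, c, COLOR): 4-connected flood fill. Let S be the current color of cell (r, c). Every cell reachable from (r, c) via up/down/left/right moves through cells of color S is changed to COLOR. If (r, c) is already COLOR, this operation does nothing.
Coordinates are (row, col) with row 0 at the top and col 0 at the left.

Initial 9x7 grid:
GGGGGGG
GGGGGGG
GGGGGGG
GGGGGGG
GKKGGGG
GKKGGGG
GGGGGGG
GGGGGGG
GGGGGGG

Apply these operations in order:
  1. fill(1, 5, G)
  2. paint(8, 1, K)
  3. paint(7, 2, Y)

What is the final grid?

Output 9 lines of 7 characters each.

After op 1 fill(1,5,G) [0 cells changed]:
GGGGGGG
GGGGGGG
GGGGGGG
GGGGGGG
GKKGGGG
GKKGGGG
GGGGGGG
GGGGGGG
GGGGGGG
After op 2 paint(8,1,K):
GGGGGGG
GGGGGGG
GGGGGGG
GGGGGGG
GKKGGGG
GKKGGGG
GGGGGGG
GGGGGGG
GKGGGGG
After op 3 paint(7,2,Y):
GGGGGGG
GGGGGGG
GGGGGGG
GGGGGGG
GKKGGGG
GKKGGGG
GGGGGGG
GGYGGGG
GKGGGGG

Answer: GGGGGGG
GGGGGGG
GGGGGGG
GGGGGGG
GKKGGGG
GKKGGGG
GGGGGGG
GGYGGGG
GKGGGGG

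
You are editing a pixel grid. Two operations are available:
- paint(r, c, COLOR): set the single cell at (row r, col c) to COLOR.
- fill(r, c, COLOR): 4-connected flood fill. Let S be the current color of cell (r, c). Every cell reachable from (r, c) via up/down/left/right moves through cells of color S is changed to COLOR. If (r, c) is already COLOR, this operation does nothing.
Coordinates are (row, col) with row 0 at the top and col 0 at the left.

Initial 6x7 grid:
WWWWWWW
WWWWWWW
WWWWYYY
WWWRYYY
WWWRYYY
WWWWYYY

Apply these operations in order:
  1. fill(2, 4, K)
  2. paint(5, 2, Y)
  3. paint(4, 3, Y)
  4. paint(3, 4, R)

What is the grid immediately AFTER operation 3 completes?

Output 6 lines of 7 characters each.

After op 1 fill(2,4,K) [12 cells changed]:
WWWWWWW
WWWWWWW
WWWWKKK
WWWRKKK
WWWRKKK
WWWWKKK
After op 2 paint(5,2,Y):
WWWWWWW
WWWWWWW
WWWWKKK
WWWRKKK
WWWRKKK
WWYWKKK
After op 3 paint(4,3,Y):
WWWWWWW
WWWWWWW
WWWWKKK
WWWRKKK
WWWYKKK
WWYWKKK

Answer: WWWWWWW
WWWWWWW
WWWWKKK
WWWRKKK
WWWYKKK
WWYWKKK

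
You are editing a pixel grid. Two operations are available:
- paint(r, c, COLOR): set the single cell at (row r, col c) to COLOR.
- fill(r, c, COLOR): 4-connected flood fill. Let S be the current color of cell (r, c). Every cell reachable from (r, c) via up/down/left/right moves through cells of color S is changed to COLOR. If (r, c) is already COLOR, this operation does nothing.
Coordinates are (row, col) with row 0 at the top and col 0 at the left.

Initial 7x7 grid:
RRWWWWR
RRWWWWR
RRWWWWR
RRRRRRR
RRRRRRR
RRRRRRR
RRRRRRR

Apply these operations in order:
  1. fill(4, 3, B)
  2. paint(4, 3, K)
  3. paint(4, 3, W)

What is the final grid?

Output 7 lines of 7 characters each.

Answer: BBWWWWB
BBWWWWB
BBWWWWB
BBBBBBB
BBBWBBB
BBBBBBB
BBBBBBB

Derivation:
After op 1 fill(4,3,B) [37 cells changed]:
BBWWWWB
BBWWWWB
BBWWWWB
BBBBBBB
BBBBBBB
BBBBBBB
BBBBBBB
After op 2 paint(4,3,K):
BBWWWWB
BBWWWWB
BBWWWWB
BBBBBBB
BBBKBBB
BBBBBBB
BBBBBBB
After op 3 paint(4,3,W):
BBWWWWB
BBWWWWB
BBWWWWB
BBBBBBB
BBBWBBB
BBBBBBB
BBBBBBB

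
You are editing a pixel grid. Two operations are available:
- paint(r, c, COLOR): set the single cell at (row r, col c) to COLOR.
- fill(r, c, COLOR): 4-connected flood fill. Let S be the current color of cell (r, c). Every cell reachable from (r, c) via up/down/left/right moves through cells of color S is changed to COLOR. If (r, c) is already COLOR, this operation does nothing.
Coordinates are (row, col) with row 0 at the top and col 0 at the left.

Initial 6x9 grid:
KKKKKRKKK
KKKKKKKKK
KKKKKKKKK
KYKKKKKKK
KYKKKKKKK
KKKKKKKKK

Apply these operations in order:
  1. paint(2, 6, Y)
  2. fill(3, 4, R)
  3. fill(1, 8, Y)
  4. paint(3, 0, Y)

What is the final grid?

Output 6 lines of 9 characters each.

After op 1 paint(2,6,Y):
KKKKKRKKK
KKKKKKKKK
KKKKKKYKK
KYKKKKKKK
KYKKKKKKK
KKKKKKKKK
After op 2 fill(3,4,R) [50 cells changed]:
RRRRRRRRR
RRRRRRRRR
RRRRRRYRR
RYRRRRRRR
RYRRRRRRR
RRRRRRRRR
After op 3 fill(1,8,Y) [51 cells changed]:
YYYYYYYYY
YYYYYYYYY
YYYYYYYYY
YYYYYYYYY
YYYYYYYYY
YYYYYYYYY
After op 4 paint(3,0,Y):
YYYYYYYYY
YYYYYYYYY
YYYYYYYYY
YYYYYYYYY
YYYYYYYYY
YYYYYYYYY

Answer: YYYYYYYYY
YYYYYYYYY
YYYYYYYYY
YYYYYYYYY
YYYYYYYYY
YYYYYYYYY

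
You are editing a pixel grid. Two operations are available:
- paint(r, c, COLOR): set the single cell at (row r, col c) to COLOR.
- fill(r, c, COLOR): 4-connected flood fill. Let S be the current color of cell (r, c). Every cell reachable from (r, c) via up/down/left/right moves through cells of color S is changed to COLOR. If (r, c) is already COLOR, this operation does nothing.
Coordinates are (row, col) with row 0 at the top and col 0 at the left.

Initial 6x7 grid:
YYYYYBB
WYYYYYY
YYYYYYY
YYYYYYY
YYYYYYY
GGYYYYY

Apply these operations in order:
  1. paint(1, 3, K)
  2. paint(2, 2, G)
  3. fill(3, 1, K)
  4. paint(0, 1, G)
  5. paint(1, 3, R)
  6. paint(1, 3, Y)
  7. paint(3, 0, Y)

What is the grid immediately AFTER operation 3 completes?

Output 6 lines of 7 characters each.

After op 1 paint(1,3,K):
YYYYYBB
WYYKYYY
YYYYYYY
YYYYYYY
YYYYYYY
GGYYYYY
After op 2 paint(2,2,G):
YYYYYBB
WYYKYYY
YYGYYYY
YYYYYYY
YYYYYYY
GGYYYYY
After op 3 fill(3,1,K) [35 cells changed]:
KKKKKBB
WKKKKKK
KKGKKKK
KKKKKKK
KKKKKKK
GGKKKKK

Answer: KKKKKBB
WKKKKKK
KKGKKKK
KKKKKKK
KKKKKKK
GGKKKKK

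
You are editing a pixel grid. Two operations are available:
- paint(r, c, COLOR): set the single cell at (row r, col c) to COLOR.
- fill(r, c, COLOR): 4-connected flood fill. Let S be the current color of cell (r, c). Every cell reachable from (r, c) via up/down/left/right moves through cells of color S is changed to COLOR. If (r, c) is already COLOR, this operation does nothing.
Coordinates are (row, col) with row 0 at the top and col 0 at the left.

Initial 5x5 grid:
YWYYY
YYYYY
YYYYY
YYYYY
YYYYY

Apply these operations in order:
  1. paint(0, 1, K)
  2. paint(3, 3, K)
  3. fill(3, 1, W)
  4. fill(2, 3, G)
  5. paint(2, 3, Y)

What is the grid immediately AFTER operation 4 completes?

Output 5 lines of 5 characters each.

After op 1 paint(0,1,K):
YKYYY
YYYYY
YYYYY
YYYYY
YYYYY
After op 2 paint(3,3,K):
YKYYY
YYYYY
YYYYY
YYYKY
YYYYY
After op 3 fill(3,1,W) [23 cells changed]:
WKWWW
WWWWW
WWWWW
WWWKW
WWWWW
After op 4 fill(2,3,G) [23 cells changed]:
GKGGG
GGGGG
GGGGG
GGGKG
GGGGG

Answer: GKGGG
GGGGG
GGGGG
GGGKG
GGGGG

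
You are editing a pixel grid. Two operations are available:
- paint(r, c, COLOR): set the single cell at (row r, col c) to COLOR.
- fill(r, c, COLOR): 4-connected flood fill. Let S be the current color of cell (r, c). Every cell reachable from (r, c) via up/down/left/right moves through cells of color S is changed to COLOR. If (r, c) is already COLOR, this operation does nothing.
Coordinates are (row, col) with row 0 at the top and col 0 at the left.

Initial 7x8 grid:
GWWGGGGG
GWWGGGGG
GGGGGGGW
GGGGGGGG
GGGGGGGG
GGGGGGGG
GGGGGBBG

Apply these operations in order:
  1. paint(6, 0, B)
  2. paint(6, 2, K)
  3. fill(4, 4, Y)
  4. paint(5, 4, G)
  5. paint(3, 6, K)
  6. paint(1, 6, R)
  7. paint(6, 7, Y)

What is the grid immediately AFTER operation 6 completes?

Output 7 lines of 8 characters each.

After op 1 paint(6,0,B):
GWWGGGGG
GWWGGGGG
GGGGGGGW
GGGGGGGG
GGGGGGGG
GGGGGGGG
BGGGGBBG
After op 2 paint(6,2,K):
GWWGGGGG
GWWGGGGG
GGGGGGGW
GGGGGGGG
GGGGGGGG
GGGGGGGG
BGKGGBBG
After op 3 fill(4,4,Y) [47 cells changed]:
YWWYYYYY
YWWYYYYY
YYYYYYYW
YYYYYYYY
YYYYYYYY
YYYYYYYY
BYKYYBBY
After op 4 paint(5,4,G):
YWWYYYYY
YWWYYYYY
YYYYYYYW
YYYYYYYY
YYYYYYYY
YYYYGYYY
BYKYYBBY
After op 5 paint(3,6,K):
YWWYYYYY
YWWYYYYY
YYYYYYYW
YYYYYYKY
YYYYYYYY
YYYYGYYY
BYKYYBBY
After op 6 paint(1,6,R):
YWWYYYYY
YWWYYYRY
YYYYYYYW
YYYYYYKY
YYYYYYYY
YYYYGYYY
BYKYYBBY

Answer: YWWYYYYY
YWWYYYRY
YYYYYYYW
YYYYYYKY
YYYYYYYY
YYYYGYYY
BYKYYBBY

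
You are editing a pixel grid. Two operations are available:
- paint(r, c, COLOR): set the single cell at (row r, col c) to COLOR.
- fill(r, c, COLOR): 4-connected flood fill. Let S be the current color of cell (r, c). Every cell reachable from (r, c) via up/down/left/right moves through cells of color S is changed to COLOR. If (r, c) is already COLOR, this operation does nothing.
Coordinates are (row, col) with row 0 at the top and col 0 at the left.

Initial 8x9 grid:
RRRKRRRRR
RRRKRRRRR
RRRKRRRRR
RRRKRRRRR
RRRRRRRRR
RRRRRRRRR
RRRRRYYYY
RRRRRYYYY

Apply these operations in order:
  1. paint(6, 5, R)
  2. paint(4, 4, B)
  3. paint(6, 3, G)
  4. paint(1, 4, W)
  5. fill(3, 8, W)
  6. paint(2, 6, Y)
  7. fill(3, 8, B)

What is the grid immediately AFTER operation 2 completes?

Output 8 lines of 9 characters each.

Answer: RRRKRRRRR
RRRKRRRRR
RRRKRRRRR
RRRKRRRRR
RRRRBRRRR
RRRRRRRRR
RRRRRRYYY
RRRRRYYYY

Derivation:
After op 1 paint(6,5,R):
RRRKRRRRR
RRRKRRRRR
RRRKRRRRR
RRRKRRRRR
RRRRRRRRR
RRRRRRRRR
RRRRRRYYY
RRRRRYYYY
After op 2 paint(4,4,B):
RRRKRRRRR
RRRKRRRRR
RRRKRRRRR
RRRKRRRRR
RRRRBRRRR
RRRRRRRRR
RRRRRRYYY
RRRRRYYYY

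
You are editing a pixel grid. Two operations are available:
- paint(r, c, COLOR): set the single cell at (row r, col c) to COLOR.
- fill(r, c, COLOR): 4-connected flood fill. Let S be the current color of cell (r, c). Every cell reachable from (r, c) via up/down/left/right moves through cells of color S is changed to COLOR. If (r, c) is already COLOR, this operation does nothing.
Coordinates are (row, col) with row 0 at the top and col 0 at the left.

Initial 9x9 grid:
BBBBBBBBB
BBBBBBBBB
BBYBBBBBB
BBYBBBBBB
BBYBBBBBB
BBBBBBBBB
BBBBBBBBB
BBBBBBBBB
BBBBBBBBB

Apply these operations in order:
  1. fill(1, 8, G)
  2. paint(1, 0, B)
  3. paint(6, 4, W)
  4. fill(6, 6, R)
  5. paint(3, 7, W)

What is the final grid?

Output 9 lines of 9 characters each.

After op 1 fill(1,8,G) [78 cells changed]:
GGGGGGGGG
GGGGGGGGG
GGYGGGGGG
GGYGGGGGG
GGYGGGGGG
GGGGGGGGG
GGGGGGGGG
GGGGGGGGG
GGGGGGGGG
After op 2 paint(1,0,B):
GGGGGGGGG
BGGGGGGGG
GGYGGGGGG
GGYGGGGGG
GGYGGGGGG
GGGGGGGGG
GGGGGGGGG
GGGGGGGGG
GGGGGGGGG
After op 3 paint(6,4,W):
GGGGGGGGG
BGGGGGGGG
GGYGGGGGG
GGYGGGGGG
GGYGGGGGG
GGGGGGGGG
GGGGWGGGG
GGGGGGGGG
GGGGGGGGG
After op 4 fill(6,6,R) [76 cells changed]:
RRRRRRRRR
BRRRRRRRR
RRYRRRRRR
RRYRRRRRR
RRYRRRRRR
RRRRRRRRR
RRRRWRRRR
RRRRRRRRR
RRRRRRRRR
After op 5 paint(3,7,W):
RRRRRRRRR
BRRRRRRRR
RRYRRRRRR
RRYRRRRWR
RRYRRRRRR
RRRRRRRRR
RRRRWRRRR
RRRRRRRRR
RRRRRRRRR

Answer: RRRRRRRRR
BRRRRRRRR
RRYRRRRRR
RRYRRRRWR
RRYRRRRRR
RRRRRRRRR
RRRRWRRRR
RRRRRRRRR
RRRRRRRRR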